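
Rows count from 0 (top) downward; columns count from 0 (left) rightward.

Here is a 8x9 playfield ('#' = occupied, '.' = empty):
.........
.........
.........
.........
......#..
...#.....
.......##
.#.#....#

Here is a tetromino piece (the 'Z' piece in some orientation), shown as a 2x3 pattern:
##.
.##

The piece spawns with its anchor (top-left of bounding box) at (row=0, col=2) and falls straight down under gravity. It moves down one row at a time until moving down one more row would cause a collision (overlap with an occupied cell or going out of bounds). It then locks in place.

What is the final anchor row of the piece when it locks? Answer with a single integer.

Answer: 3

Derivation:
Spawn at (row=0, col=2). Try each row:
  row 0: fits
  row 1: fits
  row 2: fits
  row 3: fits
  row 4: blocked -> lock at row 3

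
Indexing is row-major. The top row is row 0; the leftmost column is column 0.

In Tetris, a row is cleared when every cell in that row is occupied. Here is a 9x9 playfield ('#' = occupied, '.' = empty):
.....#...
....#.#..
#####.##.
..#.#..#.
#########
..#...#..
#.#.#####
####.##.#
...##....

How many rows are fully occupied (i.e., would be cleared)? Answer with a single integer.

Answer: 1

Derivation:
Check each row:
  row 0: 8 empty cells -> not full
  row 1: 7 empty cells -> not full
  row 2: 2 empty cells -> not full
  row 3: 6 empty cells -> not full
  row 4: 0 empty cells -> FULL (clear)
  row 5: 7 empty cells -> not full
  row 6: 2 empty cells -> not full
  row 7: 2 empty cells -> not full
  row 8: 7 empty cells -> not full
Total rows cleared: 1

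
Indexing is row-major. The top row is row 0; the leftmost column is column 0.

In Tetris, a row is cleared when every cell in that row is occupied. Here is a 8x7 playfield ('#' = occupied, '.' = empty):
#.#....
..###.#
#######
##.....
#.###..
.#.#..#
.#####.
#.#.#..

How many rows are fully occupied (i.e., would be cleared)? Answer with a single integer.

Answer: 1

Derivation:
Check each row:
  row 0: 5 empty cells -> not full
  row 1: 3 empty cells -> not full
  row 2: 0 empty cells -> FULL (clear)
  row 3: 5 empty cells -> not full
  row 4: 3 empty cells -> not full
  row 5: 4 empty cells -> not full
  row 6: 2 empty cells -> not full
  row 7: 4 empty cells -> not full
Total rows cleared: 1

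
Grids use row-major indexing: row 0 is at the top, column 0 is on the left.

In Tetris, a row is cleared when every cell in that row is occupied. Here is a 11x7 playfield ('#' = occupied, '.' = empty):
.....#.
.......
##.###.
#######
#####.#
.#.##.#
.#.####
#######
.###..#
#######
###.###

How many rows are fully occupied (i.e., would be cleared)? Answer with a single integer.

Check each row:
  row 0: 6 empty cells -> not full
  row 1: 7 empty cells -> not full
  row 2: 2 empty cells -> not full
  row 3: 0 empty cells -> FULL (clear)
  row 4: 1 empty cell -> not full
  row 5: 3 empty cells -> not full
  row 6: 2 empty cells -> not full
  row 7: 0 empty cells -> FULL (clear)
  row 8: 3 empty cells -> not full
  row 9: 0 empty cells -> FULL (clear)
  row 10: 1 empty cell -> not full
Total rows cleared: 3

Answer: 3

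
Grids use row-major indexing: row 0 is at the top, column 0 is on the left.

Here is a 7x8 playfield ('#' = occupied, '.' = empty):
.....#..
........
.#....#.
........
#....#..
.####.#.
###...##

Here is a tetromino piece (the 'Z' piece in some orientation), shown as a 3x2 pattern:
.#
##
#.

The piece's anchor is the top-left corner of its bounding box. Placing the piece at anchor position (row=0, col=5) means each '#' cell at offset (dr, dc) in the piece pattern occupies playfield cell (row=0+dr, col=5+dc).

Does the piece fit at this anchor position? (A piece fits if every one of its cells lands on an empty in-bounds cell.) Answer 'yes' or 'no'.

Check each piece cell at anchor (0, 5):
  offset (0,1) -> (0,6): empty -> OK
  offset (1,0) -> (1,5): empty -> OK
  offset (1,1) -> (1,6): empty -> OK
  offset (2,0) -> (2,5): empty -> OK
All cells valid: yes

Answer: yes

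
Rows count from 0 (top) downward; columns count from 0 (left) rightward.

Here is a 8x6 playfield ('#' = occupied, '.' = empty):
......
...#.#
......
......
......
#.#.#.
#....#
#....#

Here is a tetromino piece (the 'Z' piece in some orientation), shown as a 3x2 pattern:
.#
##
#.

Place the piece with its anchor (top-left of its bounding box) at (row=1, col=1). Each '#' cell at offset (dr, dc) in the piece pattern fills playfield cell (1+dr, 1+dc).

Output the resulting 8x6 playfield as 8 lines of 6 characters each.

Answer: ......
..##.#
.##...
.#....
......
#.#.#.
#....#
#....#

Derivation:
Fill (1+0,1+1) = (1,2)
Fill (1+1,1+0) = (2,1)
Fill (1+1,1+1) = (2,2)
Fill (1+2,1+0) = (3,1)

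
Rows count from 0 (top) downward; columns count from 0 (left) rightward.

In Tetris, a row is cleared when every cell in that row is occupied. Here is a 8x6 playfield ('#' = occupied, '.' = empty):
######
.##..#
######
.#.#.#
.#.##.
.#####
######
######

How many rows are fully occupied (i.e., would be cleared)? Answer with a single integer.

Check each row:
  row 0: 0 empty cells -> FULL (clear)
  row 1: 3 empty cells -> not full
  row 2: 0 empty cells -> FULL (clear)
  row 3: 3 empty cells -> not full
  row 4: 3 empty cells -> not full
  row 5: 1 empty cell -> not full
  row 6: 0 empty cells -> FULL (clear)
  row 7: 0 empty cells -> FULL (clear)
Total rows cleared: 4

Answer: 4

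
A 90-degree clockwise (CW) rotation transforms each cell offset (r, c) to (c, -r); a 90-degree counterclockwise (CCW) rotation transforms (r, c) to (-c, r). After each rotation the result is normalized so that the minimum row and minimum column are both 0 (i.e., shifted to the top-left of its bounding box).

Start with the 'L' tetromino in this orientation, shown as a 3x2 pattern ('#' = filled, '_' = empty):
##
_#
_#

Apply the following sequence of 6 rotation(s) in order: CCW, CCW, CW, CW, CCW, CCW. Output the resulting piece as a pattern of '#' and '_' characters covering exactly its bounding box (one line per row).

Start:
##
_#
_#
After rotation 1 (CCW):
###
#__
After rotation 2 (CCW):
#_
#_
##
After rotation 3 (CW):
###
#__
After rotation 4 (CW):
##
_#
_#
After rotation 5 (CCW):
###
#__
After rotation 6 (CCW):
#_
#_
##

Answer: #_
#_
##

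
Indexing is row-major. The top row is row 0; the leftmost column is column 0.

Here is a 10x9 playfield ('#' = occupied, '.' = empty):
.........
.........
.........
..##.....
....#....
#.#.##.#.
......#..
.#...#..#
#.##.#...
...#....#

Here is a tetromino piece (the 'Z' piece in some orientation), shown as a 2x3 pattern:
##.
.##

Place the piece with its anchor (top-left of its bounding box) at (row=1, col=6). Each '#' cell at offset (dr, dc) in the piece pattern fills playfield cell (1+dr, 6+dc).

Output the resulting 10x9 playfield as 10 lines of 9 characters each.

Answer: .........
......##.
.......##
..##.....
....#....
#.#.##.#.
......#..
.#...#..#
#.##.#...
...#....#

Derivation:
Fill (1+0,6+0) = (1,6)
Fill (1+0,6+1) = (1,7)
Fill (1+1,6+1) = (2,7)
Fill (1+1,6+2) = (2,8)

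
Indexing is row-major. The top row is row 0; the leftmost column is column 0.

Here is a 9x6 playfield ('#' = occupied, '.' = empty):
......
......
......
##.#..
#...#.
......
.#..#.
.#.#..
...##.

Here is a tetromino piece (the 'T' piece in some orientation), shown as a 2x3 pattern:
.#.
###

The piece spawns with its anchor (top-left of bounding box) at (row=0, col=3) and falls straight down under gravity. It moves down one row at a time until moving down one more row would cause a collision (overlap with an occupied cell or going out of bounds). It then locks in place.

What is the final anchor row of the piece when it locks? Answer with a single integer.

Spawn at (row=0, col=3). Try each row:
  row 0: fits
  row 1: fits
  row 2: blocked -> lock at row 1

Answer: 1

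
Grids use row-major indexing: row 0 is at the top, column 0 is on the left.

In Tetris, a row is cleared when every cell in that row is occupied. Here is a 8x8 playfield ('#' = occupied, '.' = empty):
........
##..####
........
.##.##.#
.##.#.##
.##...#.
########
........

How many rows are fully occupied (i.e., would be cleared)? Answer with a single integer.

Answer: 1

Derivation:
Check each row:
  row 0: 8 empty cells -> not full
  row 1: 2 empty cells -> not full
  row 2: 8 empty cells -> not full
  row 3: 3 empty cells -> not full
  row 4: 3 empty cells -> not full
  row 5: 5 empty cells -> not full
  row 6: 0 empty cells -> FULL (clear)
  row 7: 8 empty cells -> not full
Total rows cleared: 1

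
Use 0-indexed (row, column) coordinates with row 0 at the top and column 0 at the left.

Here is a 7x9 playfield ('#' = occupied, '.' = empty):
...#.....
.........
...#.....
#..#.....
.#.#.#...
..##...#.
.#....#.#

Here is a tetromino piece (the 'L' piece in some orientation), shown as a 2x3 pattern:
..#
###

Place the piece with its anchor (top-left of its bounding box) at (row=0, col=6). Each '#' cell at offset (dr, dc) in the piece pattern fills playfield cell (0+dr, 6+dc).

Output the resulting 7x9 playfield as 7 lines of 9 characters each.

Answer: ...#....#
......###
...#.....
#..#.....
.#.#.#...
..##...#.
.#....#.#

Derivation:
Fill (0+0,6+2) = (0,8)
Fill (0+1,6+0) = (1,6)
Fill (0+1,6+1) = (1,7)
Fill (0+1,6+2) = (1,8)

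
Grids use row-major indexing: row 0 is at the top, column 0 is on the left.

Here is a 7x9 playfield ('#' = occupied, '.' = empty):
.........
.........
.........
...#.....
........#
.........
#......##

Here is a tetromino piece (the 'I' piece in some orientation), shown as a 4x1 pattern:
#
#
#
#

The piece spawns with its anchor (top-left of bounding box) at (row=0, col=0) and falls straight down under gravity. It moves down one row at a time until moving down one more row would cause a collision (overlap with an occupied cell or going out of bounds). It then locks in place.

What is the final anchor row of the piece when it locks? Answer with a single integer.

Answer: 2

Derivation:
Spawn at (row=0, col=0). Try each row:
  row 0: fits
  row 1: fits
  row 2: fits
  row 3: blocked -> lock at row 2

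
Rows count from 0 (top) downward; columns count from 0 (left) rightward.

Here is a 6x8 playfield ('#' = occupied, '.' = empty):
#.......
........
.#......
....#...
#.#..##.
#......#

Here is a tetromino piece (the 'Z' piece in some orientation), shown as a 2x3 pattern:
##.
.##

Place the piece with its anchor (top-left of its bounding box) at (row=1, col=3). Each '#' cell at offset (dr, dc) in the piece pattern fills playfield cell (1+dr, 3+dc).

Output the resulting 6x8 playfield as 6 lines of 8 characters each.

Answer: #.......
...##...
.#..##..
....#...
#.#..##.
#......#

Derivation:
Fill (1+0,3+0) = (1,3)
Fill (1+0,3+1) = (1,4)
Fill (1+1,3+1) = (2,4)
Fill (1+1,3+2) = (2,5)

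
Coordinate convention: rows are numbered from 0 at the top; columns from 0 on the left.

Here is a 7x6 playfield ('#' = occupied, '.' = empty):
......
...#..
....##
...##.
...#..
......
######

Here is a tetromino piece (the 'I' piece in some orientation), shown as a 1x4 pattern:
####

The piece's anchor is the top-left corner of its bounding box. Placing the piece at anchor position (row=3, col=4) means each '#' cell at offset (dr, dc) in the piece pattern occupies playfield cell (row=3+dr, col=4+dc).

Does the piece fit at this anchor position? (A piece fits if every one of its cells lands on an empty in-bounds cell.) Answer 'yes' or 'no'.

Answer: no

Derivation:
Check each piece cell at anchor (3, 4):
  offset (0,0) -> (3,4): occupied ('#') -> FAIL
  offset (0,1) -> (3,5): empty -> OK
  offset (0,2) -> (3,6): out of bounds -> FAIL
  offset (0,3) -> (3,7): out of bounds -> FAIL
All cells valid: no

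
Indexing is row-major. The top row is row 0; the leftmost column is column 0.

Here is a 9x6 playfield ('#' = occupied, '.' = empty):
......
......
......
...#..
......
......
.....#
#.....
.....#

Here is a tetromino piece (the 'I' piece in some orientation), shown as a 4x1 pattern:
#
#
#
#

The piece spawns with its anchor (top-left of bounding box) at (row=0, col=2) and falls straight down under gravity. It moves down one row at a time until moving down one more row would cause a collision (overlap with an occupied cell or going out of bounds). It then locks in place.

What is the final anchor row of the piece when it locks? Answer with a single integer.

Answer: 5

Derivation:
Spawn at (row=0, col=2). Try each row:
  row 0: fits
  row 1: fits
  row 2: fits
  row 3: fits
  row 4: fits
  row 5: fits
  row 6: blocked -> lock at row 5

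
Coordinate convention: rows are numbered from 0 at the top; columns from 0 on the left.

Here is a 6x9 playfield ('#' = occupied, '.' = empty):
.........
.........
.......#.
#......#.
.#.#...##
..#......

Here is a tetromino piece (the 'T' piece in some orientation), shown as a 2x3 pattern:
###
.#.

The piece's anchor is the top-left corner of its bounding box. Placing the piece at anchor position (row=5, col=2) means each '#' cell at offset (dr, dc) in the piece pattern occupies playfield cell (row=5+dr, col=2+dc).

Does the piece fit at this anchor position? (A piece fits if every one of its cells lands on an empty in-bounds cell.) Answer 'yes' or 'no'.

Answer: no

Derivation:
Check each piece cell at anchor (5, 2):
  offset (0,0) -> (5,2): occupied ('#') -> FAIL
  offset (0,1) -> (5,3): empty -> OK
  offset (0,2) -> (5,4): empty -> OK
  offset (1,1) -> (6,3): out of bounds -> FAIL
All cells valid: no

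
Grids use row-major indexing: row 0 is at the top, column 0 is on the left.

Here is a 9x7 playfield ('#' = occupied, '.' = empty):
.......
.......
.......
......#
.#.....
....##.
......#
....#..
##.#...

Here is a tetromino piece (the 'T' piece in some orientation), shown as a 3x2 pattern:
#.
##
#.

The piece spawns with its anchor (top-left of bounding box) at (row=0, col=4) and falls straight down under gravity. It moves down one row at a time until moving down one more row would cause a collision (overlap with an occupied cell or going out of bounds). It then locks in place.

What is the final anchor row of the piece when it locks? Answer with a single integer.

Answer: 2

Derivation:
Spawn at (row=0, col=4). Try each row:
  row 0: fits
  row 1: fits
  row 2: fits
  row 3: blocked -> lock at row 2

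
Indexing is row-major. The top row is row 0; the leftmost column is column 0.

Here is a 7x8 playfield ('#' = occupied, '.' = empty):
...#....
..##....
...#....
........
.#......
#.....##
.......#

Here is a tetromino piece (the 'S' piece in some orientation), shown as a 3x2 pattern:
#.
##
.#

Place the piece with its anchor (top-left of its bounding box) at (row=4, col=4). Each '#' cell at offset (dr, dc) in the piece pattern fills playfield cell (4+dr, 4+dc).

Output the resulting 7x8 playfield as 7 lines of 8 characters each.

Fill (4+0,4+0) = (4,4)
Fill (4+1,4+0) = (5,4)
Fill (4+1,4+1) = (5,5)
Fill (4+2,4+1) = (6,5)

Answer: ...#....
..##....
...#....
........
.#..#...
#...####
.....#.#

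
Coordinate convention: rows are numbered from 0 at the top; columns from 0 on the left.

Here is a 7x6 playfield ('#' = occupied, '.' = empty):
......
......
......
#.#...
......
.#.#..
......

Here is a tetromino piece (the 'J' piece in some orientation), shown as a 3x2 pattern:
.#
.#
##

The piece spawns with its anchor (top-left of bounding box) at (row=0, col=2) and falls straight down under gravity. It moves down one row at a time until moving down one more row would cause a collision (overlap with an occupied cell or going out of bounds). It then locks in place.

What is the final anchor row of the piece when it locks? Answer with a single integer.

Answer: 0

Derivation:
Spawn at (row=0, col=2). Try each row:
  row 0: fits
  row 1: blocked -> lock at row 0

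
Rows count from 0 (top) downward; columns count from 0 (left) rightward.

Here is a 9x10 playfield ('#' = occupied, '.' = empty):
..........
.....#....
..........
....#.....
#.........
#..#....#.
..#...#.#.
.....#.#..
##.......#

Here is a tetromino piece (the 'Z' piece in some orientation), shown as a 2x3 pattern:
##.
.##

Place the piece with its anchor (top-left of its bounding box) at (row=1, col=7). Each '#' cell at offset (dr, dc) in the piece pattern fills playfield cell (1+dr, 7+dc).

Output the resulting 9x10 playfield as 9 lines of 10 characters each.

Answer: ..........
.....#.##.
........##
....#.....
#.........
#..#....#.
..#...#.#.
.....#.#..
##.......#

Derivation:
Fill (1+0,7+0) = (1,7)
Fill (1+0,7+1) = (1,8)
Fill (1+1,7+1) = (2,8)
Fill (1+1,7+2) = (2,9)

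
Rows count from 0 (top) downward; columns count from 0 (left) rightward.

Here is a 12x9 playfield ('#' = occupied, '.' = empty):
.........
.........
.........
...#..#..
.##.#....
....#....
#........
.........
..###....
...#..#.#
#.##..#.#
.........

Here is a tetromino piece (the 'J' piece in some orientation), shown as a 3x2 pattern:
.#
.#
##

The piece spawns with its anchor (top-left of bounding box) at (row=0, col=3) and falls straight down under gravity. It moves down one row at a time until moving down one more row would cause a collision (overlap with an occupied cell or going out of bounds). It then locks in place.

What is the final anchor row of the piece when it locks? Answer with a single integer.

Spawn at (row=0, col=3). Try each row:
  row 0: fits
  row 1: blocked -> lock at row 0

Answer: 0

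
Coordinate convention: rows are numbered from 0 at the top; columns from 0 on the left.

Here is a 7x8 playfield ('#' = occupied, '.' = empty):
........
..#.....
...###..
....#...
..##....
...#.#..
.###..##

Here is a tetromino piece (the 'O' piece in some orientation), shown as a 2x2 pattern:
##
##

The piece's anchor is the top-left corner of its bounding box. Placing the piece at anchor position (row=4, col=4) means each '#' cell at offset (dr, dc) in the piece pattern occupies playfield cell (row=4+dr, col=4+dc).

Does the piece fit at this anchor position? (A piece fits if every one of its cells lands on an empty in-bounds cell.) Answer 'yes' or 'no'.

Check each piece cell at anchor (4, 4):
  offset (0,0) -> (4,4): empty -> OK
  offset (0,1) -> (4,5): empty -> OK
  offset (1,0) -> (5,4): empty -> OK
  offset (1,1) -> (5,5): occupied ('#') -> FAIL
All cells valid: no

Answer: no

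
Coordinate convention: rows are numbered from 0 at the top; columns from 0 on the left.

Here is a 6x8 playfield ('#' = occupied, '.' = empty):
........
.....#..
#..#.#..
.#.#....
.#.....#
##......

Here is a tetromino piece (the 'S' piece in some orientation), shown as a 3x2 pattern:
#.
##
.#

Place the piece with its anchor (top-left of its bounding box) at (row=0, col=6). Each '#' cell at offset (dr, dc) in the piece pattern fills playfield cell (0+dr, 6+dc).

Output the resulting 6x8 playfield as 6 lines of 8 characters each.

Answer: ......#.
.....###
#..#.#.#
.#.#....
.#.....#
##......

Derivation:
Fill (0+0,6+0) = (0,6)
Fill (0+1,6+0) = (1,6)
Fill (0+1,6+1) = (1,7)
Fill (0+2,6+1) = (2,7)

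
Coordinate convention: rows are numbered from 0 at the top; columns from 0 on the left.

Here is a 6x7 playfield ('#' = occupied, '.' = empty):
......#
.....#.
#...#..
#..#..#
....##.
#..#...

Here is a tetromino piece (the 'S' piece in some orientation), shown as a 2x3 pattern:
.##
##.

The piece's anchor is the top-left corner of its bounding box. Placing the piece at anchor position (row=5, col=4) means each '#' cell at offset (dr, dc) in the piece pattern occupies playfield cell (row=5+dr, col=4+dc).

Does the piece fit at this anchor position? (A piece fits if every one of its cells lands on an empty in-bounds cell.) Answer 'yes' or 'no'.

Answer: no

Derivation:
Check each piece cell at anchor (5, 4):
  offset (0,1) -> (5,5): empty -> OK
  offset (0,2) -> (5,6): empty -> OK
  offset (1,0) -> (6,4): out of bounds -> FAIL
  offset (1,1) -> (6,5): out of bounds -> FAIL
All cells valid: no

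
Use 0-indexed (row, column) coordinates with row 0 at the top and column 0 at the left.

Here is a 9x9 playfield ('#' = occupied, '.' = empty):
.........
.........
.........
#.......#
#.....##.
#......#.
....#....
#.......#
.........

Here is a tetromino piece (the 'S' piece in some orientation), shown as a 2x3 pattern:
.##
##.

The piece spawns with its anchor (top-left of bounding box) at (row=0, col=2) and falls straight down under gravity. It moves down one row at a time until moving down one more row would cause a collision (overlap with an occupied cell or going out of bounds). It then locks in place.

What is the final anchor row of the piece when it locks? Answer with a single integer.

Answer: 5

Derivation:
Spawn at (row=0, col=2). Try each row:
  row 0: fits
  row 1: fits
  row 2: fits
  row 3: fits
  row 4: fits
  row 5: fits
  row 6: blocked -> lock at row 5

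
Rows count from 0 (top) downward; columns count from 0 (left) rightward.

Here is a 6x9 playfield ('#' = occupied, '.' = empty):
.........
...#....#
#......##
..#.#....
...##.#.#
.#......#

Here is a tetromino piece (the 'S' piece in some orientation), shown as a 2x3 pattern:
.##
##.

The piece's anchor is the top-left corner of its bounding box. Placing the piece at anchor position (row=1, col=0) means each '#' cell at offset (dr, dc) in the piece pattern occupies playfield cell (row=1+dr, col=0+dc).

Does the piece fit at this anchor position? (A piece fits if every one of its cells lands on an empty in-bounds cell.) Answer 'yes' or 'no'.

Check each piece cell at anchor (1, 0):
  offset (0,1) -> (1,1): empty -> OK
  offset (0,2) -> (1,2): empty -> OK
  offset (1,0) -> (2,0): occupied ('#') -> FAIL
  offset (1,1) -> (2,1): empty -> OK
All cells valid: no

Answer: no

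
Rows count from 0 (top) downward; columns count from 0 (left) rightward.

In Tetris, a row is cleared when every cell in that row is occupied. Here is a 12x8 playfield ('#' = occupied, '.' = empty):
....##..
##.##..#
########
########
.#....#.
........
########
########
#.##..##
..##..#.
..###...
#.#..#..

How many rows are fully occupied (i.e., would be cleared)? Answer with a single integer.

Check each row:
  row 0: 6 empty cells -> not full
  row 1: 3 empty cells -> not full
  row 2: 0 empty cells -> FULL (clear)
  row 3: 0 empty cells -> FULL (clear)
  row 4: 6 empty cells -> not full
  row 5: 8 empty cells -> not full
  row 6: 0 empty cells -> FULL (clear)
  row 7: 0 empty cells -> FULL (clear)
  row 8: 3 empty cells -> not full
  row 9: 5 empty cells -> not full
  row 10: 5 empty cells -> not full
  row 11: 5 empty cells -> not full
Total rows cleared: 4

Answer: 4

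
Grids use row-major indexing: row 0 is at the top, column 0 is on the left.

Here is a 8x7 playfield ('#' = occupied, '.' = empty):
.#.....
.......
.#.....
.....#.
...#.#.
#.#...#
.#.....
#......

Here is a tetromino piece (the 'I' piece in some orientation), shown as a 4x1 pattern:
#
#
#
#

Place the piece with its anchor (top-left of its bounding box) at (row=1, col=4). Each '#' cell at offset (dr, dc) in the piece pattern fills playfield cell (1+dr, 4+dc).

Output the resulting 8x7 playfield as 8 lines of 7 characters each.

Fill (1+0,4+0) = (1,4)
Fill (1+1,4+0) = (2,4)
Fill (1+2,4+0) = (3,4)
Fill (1+3,4+0) = (4,4)

Answer: .#.....
....#..
.#..#..
....##.
...###.
#.#...#
.#.....
#......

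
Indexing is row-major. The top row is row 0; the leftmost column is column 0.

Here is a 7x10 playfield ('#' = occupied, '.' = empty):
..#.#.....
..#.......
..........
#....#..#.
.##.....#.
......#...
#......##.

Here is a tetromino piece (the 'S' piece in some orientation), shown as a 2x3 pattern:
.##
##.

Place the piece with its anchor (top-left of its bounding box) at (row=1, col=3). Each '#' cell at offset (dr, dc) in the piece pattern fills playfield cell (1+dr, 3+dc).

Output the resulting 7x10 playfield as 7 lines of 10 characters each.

Fill (1+0,3+1) = (1,4)
Fill (1+0,3+2) = (1,5)
Fill (1+1,3+0) = (2,3)
Fill (1+1,3+1) = (2,4)

Answer: ..#.#.....
..#.##....
...##.....
#....#..#.
.##.....#.
......#...
#......##.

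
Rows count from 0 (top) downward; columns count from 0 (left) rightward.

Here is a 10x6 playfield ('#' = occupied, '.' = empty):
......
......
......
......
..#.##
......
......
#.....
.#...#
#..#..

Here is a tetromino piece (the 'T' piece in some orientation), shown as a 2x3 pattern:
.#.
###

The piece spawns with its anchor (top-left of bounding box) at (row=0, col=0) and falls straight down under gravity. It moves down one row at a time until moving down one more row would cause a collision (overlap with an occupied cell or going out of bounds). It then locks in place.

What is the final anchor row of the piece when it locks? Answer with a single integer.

Spawn at (row=0, col=0). Try each row:
  row 0: fits
  row 1: fits
  row 2: fits
  row 3: blocked -> lock at row 2

Answer: 2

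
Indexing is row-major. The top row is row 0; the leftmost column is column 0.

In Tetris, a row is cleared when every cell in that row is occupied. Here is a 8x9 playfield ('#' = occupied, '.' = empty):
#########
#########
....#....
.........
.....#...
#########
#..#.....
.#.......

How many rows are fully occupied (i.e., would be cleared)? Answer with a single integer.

Answer: 3

Derivation:
Check each row:
  row 0: 0 empty cells -> FULL (clear)
  row 1: 0 empty cells -> FULL (clear)
  row 2: 8 empty cells -> not full
  row 3: 9 empty cells -> not full
  row 4: 8 empty cells -> not full
  row 5: 0 empty cells -> FULL (clear)
  row 6: 7 empty cells -> not full
  row 7: 8 empty cells -> not full
Total rows cleared: 3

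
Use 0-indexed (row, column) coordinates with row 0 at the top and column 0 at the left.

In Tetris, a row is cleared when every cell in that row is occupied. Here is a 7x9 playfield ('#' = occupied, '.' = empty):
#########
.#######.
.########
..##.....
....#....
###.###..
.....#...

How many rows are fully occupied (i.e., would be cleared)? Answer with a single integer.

Answer: 1

Derivation:
Check each row:
  row 0: 0 empty cells -> FULL (clear)
  row 1: 2 empty cells -> not full
  row 2: 1 empty cell -> not full
  row 3: 7 empty cells -> not full
  row 4: 8 empty cells -> not full
  row 5: 3 empty cells -> not full
  row 6: 8 empty cells -> not full
Total rows cleared: 1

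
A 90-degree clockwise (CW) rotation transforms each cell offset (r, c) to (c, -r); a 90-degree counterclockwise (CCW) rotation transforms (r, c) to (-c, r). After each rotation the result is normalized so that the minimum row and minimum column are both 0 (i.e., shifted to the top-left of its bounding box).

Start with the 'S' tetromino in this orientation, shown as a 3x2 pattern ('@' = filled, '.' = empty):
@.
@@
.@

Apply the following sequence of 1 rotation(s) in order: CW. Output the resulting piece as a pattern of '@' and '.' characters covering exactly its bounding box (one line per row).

Start:
@.
@@
.@
After rotation 1 (CW):
.@@
@@.

Answer: .@@
@@.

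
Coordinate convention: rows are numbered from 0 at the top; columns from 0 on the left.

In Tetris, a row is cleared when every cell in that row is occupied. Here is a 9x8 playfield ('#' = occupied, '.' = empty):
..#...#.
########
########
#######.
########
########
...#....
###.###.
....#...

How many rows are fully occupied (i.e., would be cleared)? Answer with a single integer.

Answer: 4

Derivation:
Check each row:
  row 0: 6 empty cells -> not full
  row 1: 0 empty cells -> FULL (clear)
  row 2: 0 empty cells -> FULL (clear)
  row 3: 1 empty cell -> not full
  row 4: 0 empty cells -> FULL (clear)
  row 5: 0 empty cells -> FULL (clear)
  row 6: 7 empty cells -> not full
  row 7: 2 empty cells -> not full
  row 8: 7 empty cells -> not full
Total rows cleared: 4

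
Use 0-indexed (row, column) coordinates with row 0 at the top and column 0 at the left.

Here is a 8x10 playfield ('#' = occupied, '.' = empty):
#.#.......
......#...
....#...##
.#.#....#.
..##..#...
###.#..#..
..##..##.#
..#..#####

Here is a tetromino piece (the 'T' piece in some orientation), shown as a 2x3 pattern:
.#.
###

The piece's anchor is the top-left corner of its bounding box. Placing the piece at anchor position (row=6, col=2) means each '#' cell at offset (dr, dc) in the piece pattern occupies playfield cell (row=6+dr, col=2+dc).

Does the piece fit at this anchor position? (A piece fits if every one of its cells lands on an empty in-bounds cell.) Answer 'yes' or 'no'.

Check each piece cell at anchor (6, 2):
  offset (0,1) -> (6,3): occupied ('#') -> FAIL
  offset (1,0) -> (7,2): occupied ('#') -> FAIL
  offset (1,1) -> (7,3): empty -> OK
  offset (1,2) -> (7,4): empty -> OK
All cells valid: no

Answer: no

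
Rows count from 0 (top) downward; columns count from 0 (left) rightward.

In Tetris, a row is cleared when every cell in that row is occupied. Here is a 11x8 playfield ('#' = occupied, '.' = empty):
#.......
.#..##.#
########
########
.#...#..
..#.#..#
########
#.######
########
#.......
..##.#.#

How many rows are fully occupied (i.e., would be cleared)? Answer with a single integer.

Check each row:
  row 0: 7 empty cells -> not full
  row 1: 4 empty cells -> not full
  row 2: 0 empty cells -> FULL (clear)
  row 3: 0 empty cells -> FULL (clear)
  row 4: 6 empty cells -> not full
  row 5: 5 empty cells -> not full
  row 6: 0 empty cells -> FULL (clear)
  row 7: 1 empty cell -> not full
  row 8: 0 empty cells -> FULL (clear)
  row 9: 7 empty cells -> not full
  row 10: 4 empty cells -> not full
Total rows cleared: 4

Answer: 4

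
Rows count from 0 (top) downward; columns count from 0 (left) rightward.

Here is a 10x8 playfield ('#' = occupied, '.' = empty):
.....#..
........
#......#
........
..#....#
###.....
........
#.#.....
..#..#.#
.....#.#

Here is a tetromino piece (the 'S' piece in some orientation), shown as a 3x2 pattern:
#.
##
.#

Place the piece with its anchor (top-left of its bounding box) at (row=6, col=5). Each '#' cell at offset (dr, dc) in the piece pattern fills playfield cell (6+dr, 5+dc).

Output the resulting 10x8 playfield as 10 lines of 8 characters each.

Answer: .....#..
........
#......#
........
..#....#
###.....
.....#..
#.#..##.
..#..###
.....#.#

Derivation:
Fill (6+0,5+0) = (6,5)
Fill (6+1,5+0) = (7,5)
Fill (6+1,5+1) = (7,6)
Fill (6+2,5+1) = (8,6)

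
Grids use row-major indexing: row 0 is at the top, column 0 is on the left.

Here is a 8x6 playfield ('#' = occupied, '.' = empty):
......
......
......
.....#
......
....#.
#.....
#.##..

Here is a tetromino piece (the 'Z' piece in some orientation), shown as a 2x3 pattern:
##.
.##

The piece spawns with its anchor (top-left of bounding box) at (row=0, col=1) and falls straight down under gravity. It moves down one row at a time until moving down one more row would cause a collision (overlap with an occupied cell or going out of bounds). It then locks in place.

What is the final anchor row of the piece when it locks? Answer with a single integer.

Answer: 5

Derivation:
Spawn at (row=0, col=1). Try each row:
  row 0: fits
  row 1: fits
  row 2: fits
  row 3: fits
  row 4: fits
  row 5: fits
  row 6: blocked -> lock at row 5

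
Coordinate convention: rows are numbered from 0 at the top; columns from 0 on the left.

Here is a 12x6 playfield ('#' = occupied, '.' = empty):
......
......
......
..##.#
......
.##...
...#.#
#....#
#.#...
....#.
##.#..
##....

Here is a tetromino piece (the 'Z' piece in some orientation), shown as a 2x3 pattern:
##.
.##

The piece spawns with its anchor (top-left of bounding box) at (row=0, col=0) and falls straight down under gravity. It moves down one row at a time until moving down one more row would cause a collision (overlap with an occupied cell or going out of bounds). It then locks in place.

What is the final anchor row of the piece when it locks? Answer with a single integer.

Spawn at (row=0, col=0). Try each row:
  row 0: fits
  row 1: fits
  row 2: blocked -> lock at row 1

Answer: 1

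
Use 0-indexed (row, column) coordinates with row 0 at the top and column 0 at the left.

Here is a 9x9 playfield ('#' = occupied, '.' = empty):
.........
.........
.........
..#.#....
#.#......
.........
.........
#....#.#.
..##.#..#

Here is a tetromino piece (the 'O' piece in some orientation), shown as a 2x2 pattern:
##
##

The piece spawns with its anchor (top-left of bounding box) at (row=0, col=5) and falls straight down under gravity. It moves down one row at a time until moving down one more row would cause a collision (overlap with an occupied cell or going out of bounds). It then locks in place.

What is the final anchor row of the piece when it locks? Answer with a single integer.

Answer: 5

Derivation:
Spawn at (row=0, col=5). Try each row:
  row 0: fits
  row 1: fits
  row 2: fits
  row 3: fits
  row 4: fits
  row 5: fits
  row 6: blocked -> lock at row 5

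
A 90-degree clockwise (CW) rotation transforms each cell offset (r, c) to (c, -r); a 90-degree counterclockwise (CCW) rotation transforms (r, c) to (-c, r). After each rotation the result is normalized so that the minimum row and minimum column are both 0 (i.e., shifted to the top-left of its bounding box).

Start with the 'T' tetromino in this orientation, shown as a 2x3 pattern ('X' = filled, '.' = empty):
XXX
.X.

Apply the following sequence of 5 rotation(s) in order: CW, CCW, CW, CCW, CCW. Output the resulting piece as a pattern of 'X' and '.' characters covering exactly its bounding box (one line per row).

Answer: X.
XX
X.

Derivation:
Start:
XXX
.X.
After rotation 1 (CW):
.X
XX
.X
After rotation 2 (CCW):
XXX
.X.
After rotation 3 (CW):
.X
XX
.X
After rotation 4 (CCW):
XXX
.X.
After rotation 5 (CCW):
X.
XX
X.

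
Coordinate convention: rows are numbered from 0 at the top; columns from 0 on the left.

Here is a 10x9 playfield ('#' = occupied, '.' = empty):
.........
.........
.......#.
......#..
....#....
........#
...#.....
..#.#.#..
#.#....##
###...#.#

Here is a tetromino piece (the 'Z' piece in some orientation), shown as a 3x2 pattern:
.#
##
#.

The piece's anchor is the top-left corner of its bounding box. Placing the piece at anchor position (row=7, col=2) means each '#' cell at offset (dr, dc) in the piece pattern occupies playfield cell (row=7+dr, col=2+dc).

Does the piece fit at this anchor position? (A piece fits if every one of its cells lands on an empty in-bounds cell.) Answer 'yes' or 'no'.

Answer: no

Derivation:
Check each piece cell at anchor (7, 2):
  offset (0,1) -> (7,3): empty -> OK
  offset (1,0) -> (8,2): occupied ('#') -> FAIL
  offset (1,1) -> (8,3): empty -> OK
  offset (2,0) -> (9,2): occupied ('#') -> FAIL
All cells valid: no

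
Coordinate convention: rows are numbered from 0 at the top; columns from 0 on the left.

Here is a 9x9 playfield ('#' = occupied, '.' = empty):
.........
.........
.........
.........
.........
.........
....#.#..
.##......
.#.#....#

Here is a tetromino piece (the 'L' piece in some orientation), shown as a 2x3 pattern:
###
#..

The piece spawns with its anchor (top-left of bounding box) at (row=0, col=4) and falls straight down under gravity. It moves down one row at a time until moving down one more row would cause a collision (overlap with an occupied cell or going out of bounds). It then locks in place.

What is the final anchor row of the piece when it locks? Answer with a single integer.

Spawn at (row=0, col=4). Try each row:
  row 0: fits
  row 1: fits
  row 2: fits
  row 3: fits
  row 4: fits
  row 5: blocked -> lock at row 4

Answer: 4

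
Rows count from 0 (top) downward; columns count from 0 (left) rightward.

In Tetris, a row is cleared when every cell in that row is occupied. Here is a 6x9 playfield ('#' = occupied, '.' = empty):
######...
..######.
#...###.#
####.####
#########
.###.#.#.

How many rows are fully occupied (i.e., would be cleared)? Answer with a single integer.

Check each row:
  row 0: 3 empty cells -> not full
  row 1: 3 empty cells -> not full
  row 2: 4 empty cells -> not full
  row 3: 1 empty cell -> not full
  row 4: 0 empty cells -> FULL (clear)
  row 5: 4 empty cells -> not full
Total rows cleared: 1

Answer: 1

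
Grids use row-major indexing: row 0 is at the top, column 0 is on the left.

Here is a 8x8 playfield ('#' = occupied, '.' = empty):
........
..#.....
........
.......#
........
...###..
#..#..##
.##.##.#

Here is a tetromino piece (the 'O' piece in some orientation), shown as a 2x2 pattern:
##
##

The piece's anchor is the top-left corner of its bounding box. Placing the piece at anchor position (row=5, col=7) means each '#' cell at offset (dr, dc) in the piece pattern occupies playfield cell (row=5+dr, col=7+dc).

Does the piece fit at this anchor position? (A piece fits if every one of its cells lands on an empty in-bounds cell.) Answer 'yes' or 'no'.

Answer: no

Derivation:
Check each piece cell at anchor (5, 7):
  offset (0,0) -> (5,7): empty -> OK
  offset (0,1) -> (5,8): out of bounds -> FAIL
  offset (1,0) -> (6,7): occupied ('#') -> FAIL
  offset (1,1) -> (6,8): out of bounds -> FAIL
All cells valid: no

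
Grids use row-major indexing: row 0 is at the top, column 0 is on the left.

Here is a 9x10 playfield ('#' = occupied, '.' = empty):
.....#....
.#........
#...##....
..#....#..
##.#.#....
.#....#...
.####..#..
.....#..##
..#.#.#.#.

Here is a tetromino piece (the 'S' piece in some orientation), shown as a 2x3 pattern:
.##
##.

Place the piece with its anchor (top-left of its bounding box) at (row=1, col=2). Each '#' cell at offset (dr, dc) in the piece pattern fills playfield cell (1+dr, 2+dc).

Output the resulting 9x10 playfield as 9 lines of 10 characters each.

Answer: .....#....
.#.##.....
#.####....
..#....#..
##.#.#....
.#....#...
.####..#..
.....#..##
..#.#.#.#.

Derivation:
Fill (1+0,2+1) = (1,3)
Fill (1+0,2+2) = (1,4)
Fill (1+1,2+0) = (2,2)
Fill (1+1,2+1) = (2,3)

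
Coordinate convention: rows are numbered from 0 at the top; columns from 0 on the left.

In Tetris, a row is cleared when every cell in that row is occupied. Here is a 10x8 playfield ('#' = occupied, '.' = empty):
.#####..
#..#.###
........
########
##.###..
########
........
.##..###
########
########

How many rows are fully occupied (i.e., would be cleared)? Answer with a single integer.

Answer: 4

Derivation:
Check each row:
  row 0: 3 empty cells -> not full
  row 1: 3 empty cells -> not full
  row 2: 8 empty cells -> not full
  row 3: 0 empty cells -> FULL (clear)
  row 4: 3 empty cells -> not full
  row 5: 0 empty cells -> FULL (clear)
  row 6: 8 empty cells -> not full
  row 7: 3 empty cells -> not full
  row 8: 0 empty cells -> FULL (clear)
  row 9: 0 empty cells -> FULL (clear)
Total rows cleared: 4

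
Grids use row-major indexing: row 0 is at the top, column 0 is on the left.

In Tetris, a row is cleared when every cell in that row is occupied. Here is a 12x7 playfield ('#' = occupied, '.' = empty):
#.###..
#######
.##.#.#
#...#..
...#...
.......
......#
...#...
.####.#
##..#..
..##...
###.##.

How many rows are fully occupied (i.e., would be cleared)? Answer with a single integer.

Check each row:
  row 0: 3 empty cells -> not full
  row 1: 0 empty cells -> FULL (clear)
  row 2: 3 empty cells -> not full
  row 3: 5 empty cells -> not full
  row 4: 6 empty cells -> not full
  row 5: 7 empty cells -> not full
  row 6: 6 empty cells -> not full
  row 7: 6 empty cells -> not full
  row 8: 2 empty cells -> not full
  row 9: 4 empty cells -> not full
  row 10: 5 empty cells -> not full
  row 11: 2 empty cells -> not full
Total rows cleared: 1

Answer: 1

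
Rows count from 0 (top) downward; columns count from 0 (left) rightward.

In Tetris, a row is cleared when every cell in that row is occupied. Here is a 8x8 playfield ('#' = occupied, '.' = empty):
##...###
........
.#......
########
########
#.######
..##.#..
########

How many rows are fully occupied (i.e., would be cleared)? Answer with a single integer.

Answer: 3

Derivation:
Check each row:
  row 0: 3 empty cells -> not full
  row 1: 8 empty cells -> not full
  row 2: 7 empty cells -> not full
  row 3: 0 empty cells -> FULL (clear)
  row 4: 0 empty cells -> FULL (clear)
  row 5: 1 empty cell -> not full
  row 6: 5 empty cells -> not full
  row 7: 0 empty cells -> FULL (clear)
Total rows cleared: 3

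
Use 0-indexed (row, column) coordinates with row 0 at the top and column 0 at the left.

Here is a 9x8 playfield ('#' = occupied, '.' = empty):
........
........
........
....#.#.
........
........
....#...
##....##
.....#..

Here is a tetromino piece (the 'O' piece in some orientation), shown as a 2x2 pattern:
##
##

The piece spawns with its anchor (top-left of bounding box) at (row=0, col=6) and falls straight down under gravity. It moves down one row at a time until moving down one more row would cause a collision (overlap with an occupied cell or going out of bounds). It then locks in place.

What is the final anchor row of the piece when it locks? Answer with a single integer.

Answer: 1

Derivation:
Spawn at (row=0, col=6). Try each row:
  row 0: fits
  row 1: fits
  row 2: blocked -> lock at row 1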